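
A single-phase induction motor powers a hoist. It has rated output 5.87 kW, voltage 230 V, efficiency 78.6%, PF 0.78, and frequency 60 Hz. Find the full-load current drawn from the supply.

41.6 A

P_out = 5.87 kW = 5870 W
P_in = P_out / η = 5870 / 0.786 = 7468 W
I = P_in / (V·cosφ) = 7468 / (230 × 0.78) = 41.6 A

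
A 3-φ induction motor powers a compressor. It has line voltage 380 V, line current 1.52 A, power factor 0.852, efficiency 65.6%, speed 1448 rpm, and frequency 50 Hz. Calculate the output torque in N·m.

P_in = √3·V·I·cosφ = 1.732 × 380 × 1.52 × 0.852 = 852 W
P_out = η·P_in = 0.656 × 852 = 559 W
n = 1448 rpm
ω = 2π×1448/60 = 151.6 rad/s
τ = P_out/ω = 559/151.6 = 3.69 N·m

3.69 N·m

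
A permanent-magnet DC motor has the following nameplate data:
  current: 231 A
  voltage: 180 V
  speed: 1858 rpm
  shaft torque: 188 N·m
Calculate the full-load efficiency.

88.0 %

ω = 2π × 1858/60 = 194.6 rad/s; P_out = τω = 188 × 194.6 = 36585 W
P_in = V·I = 180 × 231 = 41580 W
η = P_out / P_in = 36585 / 41580 = 0.880 = 88.0%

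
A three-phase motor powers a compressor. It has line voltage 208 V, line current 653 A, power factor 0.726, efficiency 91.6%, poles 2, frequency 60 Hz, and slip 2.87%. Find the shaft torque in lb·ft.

315 lb·ft

P_in = √3·V·I·cosφ = 1.732 × 208 × 653 × 0.726 = 170789 W
P_out = η·P_in = 0.916 × 170789 = 156443 W
n_s = 120×60/2 = 3600 rpm; n = 3600×(1−0.0287) = 3497 rpm
ω = 2π×3497/60 = 366.2 rad/s
τ = P_out/ω = 156443/366.2 = 427.2 N·m
In lb·ft: 427.2/1.356 = 315 lb·ft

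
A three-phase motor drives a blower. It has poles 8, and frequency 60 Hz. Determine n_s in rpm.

900 rpm

n_s = 120f/p = 120×60/8 = 900 rpm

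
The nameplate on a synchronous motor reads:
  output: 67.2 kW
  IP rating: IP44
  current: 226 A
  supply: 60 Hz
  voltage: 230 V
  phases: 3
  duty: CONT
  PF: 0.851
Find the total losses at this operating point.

P_in = √3·V·I·cosφ = 1.732×230×226×0.851 = 76615 W
P_out = 67200 W
Losses = P_in − P_out = 76615 − 67200 = 9415 W

9420 W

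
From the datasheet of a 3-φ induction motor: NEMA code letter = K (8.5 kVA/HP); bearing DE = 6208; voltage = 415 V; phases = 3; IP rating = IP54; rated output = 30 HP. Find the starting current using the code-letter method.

355 A

S_LR = 8.5 × 30 = 255 kVA
I_LR = S_LR/(√3·V_L) = 255000/(1.732×415) = 355 A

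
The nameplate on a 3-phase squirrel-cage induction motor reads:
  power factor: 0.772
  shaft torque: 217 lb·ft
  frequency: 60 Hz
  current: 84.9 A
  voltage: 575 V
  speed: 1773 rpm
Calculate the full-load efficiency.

83.7 %

τ = 217 lb·ft × 1.356 = 294.3 N·m
ω = 2π × 1773/60 = 185.7 rad/s; P_out = τω = 294.3 × 185.7 = 54652 W
P_in = √3·V_L·I_L·cosφ = 1.732 × 575 × 84.9 × 0.772 = 65274 W
η = P_out / P_in = 54652 / 65274 = 0.837 = 83.7%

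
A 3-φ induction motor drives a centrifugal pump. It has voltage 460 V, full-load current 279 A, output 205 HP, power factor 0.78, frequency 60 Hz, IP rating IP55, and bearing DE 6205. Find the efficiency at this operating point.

P_out = 205 × 746 = 152930 W
P_in = √3·V_L·I_L·cosφ = 1.732 × 460 × 279 × 0.78 = 173382 W
η = P_out / P_in = 152930 / 173382 = 0.882 = 88.2%

88.2 %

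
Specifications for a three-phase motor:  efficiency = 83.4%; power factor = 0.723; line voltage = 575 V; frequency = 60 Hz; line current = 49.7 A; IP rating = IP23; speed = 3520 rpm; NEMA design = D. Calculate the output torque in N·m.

81 N·m

P_in = √3·V·I·cosφ = 1.732 × 575 × 49.7 × 0.723 = 35786 W
P_out = η·P_in = 0.834 × 35786 = 29846 W
n = 3520 rpm
ω = 2π×3520/60 = 368.6 rad/s
τ = P_out/ω = 29846/368.6 = 81 N·m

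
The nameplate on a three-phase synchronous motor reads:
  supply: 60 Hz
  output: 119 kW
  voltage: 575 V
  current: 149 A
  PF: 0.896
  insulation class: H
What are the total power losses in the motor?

P_in = √3·V·I·cosφ = 1.732×575×149×0.896 = 132957 W
P_out = 119000 W
Losses = P_in − P_out = 132957 − 119000 = 13957 W

14000 W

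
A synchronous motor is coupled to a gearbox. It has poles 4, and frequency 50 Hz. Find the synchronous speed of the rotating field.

n_s = 120f/p = 120×50/4 = 1500 rpm

1500 rpm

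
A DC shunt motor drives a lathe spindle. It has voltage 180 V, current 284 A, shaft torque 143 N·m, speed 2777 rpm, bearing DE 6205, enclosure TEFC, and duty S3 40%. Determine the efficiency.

ω = 2π × 2777/60 = 290.8 rad/s; P_out = τω = 143 × 290.8 = 41584 W
P_in = V·I = 180 × 284 = 51120 W
η = P_out / P_in = 41584 / 51120 = 0.813 = 81.3%

81.3 %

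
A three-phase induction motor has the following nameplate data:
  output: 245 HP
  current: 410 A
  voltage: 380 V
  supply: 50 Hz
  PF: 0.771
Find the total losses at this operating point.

P_in = √3·V·I·cosφ = 1.732×380×410×0.771 = 208051 W
P_out = 245×746 = 182770 W
Losses = P_in − P_out = 208051 − 182770 = 25281 W

25.3 kW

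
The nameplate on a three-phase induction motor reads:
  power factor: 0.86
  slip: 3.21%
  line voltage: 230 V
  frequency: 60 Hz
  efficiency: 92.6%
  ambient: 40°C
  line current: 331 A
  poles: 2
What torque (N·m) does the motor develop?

288 N·m

P_in = √3·V·I·cosφ = 1.732 × 230 × 331 × 0.86 = 113397 W
P_out = η·P_in = 0.926 × 113397 = 105006 W
n_s = 120×60/2 = 3600 rpm; n = 3600×(1−0.0321) = 3484 rpm
ω = 2π×3484/60 = 364.8 rad/s
τ = P_out/ω = 105006/364.8 = 288 N·m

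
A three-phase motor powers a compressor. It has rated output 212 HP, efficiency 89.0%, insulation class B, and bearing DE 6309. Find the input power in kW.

178 kW

P_out = 212 × 746 = 158152 W
P_in = P_out/η = 158152/0.89 = 177699 W = 178 kW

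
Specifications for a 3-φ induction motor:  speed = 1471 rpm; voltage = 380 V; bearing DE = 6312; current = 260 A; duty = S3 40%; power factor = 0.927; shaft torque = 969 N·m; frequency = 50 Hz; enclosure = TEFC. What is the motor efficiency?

ω = 2π × 1471/60 = 154 rad/s; P_out = τω = 969 × 154 = 149226 W
P_in = √3·V_L·I_L·cosφ = 1.732 × 380 × 260 × 0.927 = 158630 W
η = P_out / P_in = 149226 / 158630 = 0.941 = 94.1%

94.1 %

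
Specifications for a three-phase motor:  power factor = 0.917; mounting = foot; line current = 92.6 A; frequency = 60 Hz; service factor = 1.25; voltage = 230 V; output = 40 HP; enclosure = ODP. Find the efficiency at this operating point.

P_out = 40 × 746 = 29840 W
P_in = √3·V_L·I_L·cosφ = 1.732 × 230 × 92.6 × 0.917 = 33826 W
η = P_out / P_in = 29840 / 33826 = 0.882 = 88.2%

88.2 %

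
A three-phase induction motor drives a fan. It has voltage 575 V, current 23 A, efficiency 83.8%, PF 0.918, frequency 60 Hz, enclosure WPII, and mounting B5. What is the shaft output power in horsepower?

23.6 HP

P_in = √3·V·I·cosφ = 1.732 × 575 × 23 × 0.918 = 21027 W
P_out = η·P_in = 0.838 × 21027 = 17621 W
= 17621/746 = 23.6 HP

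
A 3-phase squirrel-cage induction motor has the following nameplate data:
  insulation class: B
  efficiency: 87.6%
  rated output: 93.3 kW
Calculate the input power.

107 kW

P_out = 93300 W
P_in = P_out/η = 93300/0.876 = 106507 W = 107 kW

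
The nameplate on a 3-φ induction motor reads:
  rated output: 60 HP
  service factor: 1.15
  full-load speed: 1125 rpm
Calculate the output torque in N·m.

P_out = 60 × 746 = 44760 W
ω = 2π × 1125/60 = 117.8 rad/s
τ = P_out/ω = 44760/117.8 = 380 N·m

380 N·m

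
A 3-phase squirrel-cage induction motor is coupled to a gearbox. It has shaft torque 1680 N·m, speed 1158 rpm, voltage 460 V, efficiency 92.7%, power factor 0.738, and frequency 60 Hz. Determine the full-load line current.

ω = 2π×1158/60 = 121.3 rad/s; P_out = τω = 1680 × 121.3 = 203784 W
P_in = P_out / η = 203784 / 0.927 = 219832 W
I_L = P_in / (√3·V_L·cosφ) = 219832 / (1.732 × 460 × 0.738) = 374 A

374 A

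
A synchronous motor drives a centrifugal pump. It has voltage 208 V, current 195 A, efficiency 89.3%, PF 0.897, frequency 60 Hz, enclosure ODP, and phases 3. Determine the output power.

56.3 kW

P_in = √3·V·I·cosφ = 1.732 × 208 × 195 × 0.897 = 63014 W
P_out = η·P_in = 0.893 × 63014 = 56272 W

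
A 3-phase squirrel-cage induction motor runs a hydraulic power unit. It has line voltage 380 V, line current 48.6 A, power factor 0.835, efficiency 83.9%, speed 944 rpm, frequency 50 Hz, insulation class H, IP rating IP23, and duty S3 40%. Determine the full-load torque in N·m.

227 N·m

P_in = √3·V·I·cosφ = 1.732 × 380 × 48.6 × 0.835 = 26709 W
P_out = η·P_in = 0.839 × 26709 = 22409 W
n = 944 rpm
ω = 2π×944/60 = 98.86 rad/s
τ = P_out/ω = 22409/98.86 = 227 N·m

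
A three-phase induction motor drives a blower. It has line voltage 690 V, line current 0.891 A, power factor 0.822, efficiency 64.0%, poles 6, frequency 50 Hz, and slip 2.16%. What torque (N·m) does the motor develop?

P_in = √3·V·I·cosφ = 1.732 × 690 × 0.891 × 0.822 = 875 W
P_out = η·P_in = 0.64 × 875 = 560 W
n_s = 120×50/6 = 1000 rpm; n = 1000×(1−0.0216) = 978 rpm
ω = 2π×978/60 = 102.4 rad/s
τ = P_out/ω = 560/102.4 = 5.47 N·m

5.47 N·m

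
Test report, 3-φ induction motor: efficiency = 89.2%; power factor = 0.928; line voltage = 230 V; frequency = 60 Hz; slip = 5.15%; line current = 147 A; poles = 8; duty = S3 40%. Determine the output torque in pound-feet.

P_in = √3·V·I·cosφ = 1.732 × 230 × 147 × 0.928 = 54343 W
P_out = η·P_in = 0.892 × 54343 = 48474 W
n_s = 120×60/8 = 900 rpm; n = 900×(1−0.0515) = 854 rpm
ω = 2π×854/60 = 89.43 rad/s
τ = P_out/ω = 48474/89.43 = 542 N·m
In lb·ft: 542/1.356 = 400 lb·ft

400 lb·ft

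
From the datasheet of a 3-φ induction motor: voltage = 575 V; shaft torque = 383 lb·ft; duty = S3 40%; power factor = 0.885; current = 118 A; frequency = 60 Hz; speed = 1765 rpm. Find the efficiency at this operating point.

τ = 383 lb·ft × 1.356 = 519.3 N·m
ω = 2π × 1765/60 = 184.8 rad/s; P_out = τω = 519.3 × 184.8 = 95967 W
P_in = √3·V_L·I_L·cosφ = 1.732 × 575 × 118 × 0.885 = 104002 W
η = P_out / P_in = 95967 / 104002 = 0.923 = 92.3%

92.3 %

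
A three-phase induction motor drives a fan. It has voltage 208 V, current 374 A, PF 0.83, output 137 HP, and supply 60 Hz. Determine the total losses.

9630 W

P_in = √3·V·I·cosφ = 1.732×208×374×0.83 = 111831 W
P_out = 137×746 = 102202 W
Losses = P_in − P_out = 111831 − 102202 = 9629 W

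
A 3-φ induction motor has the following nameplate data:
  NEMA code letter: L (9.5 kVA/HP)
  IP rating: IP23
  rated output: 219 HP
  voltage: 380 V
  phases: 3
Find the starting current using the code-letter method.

S_LR = 9.5 × 219 = 2080.5 kVA
I_LR = S_LR/(√3·V_L) = 2080500/(1.732×380) = 3160 A

3160 A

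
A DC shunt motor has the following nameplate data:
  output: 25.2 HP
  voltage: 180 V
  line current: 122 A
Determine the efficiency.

85.6 %

P_out = 25.2 × 746 = 18799 W
P_in = V·I = 180 × 122 = 21960 W
η = P_out / P_in = 18799 / 21960 = 0.856 = 85.6%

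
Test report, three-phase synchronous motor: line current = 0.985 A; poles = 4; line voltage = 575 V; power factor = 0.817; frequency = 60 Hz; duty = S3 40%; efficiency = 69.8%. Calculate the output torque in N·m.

2.97 N·m

P_in = √3·V·I·cosφ = 1.732 × 575 × 0.985 × 0.817 = 801 W
P_out = η·P_in = 0.698 × 801 = 559 W
n = n_s = 120×60/4 = 1800 rpm (synchronous)
ω = 2π×1800/60 = 188.5 rad/s
τ = P_out/ω = 559/188.5 = 2.97 N·m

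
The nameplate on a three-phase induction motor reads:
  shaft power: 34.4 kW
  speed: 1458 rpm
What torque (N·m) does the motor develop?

ω = 2π × 1458/60 = 152.7 rad/s
τ = P/ω = 34400/152.7 = 225 N·m

225 N·m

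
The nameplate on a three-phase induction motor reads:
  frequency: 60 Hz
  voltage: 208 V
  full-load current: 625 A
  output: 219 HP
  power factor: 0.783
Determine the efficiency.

P_out = 219 × 746 = 163374 W
P_in = √3·V_L·I_L·cosφ = 1.732 × 208 × 625 × 0.783 = 176300 W
η = P_out / P_in = 163374 / 176300 = 0.927 = 92.7%

92.7 %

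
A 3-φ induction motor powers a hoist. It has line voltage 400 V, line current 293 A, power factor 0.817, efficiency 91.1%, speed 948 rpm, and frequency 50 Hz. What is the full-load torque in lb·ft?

1120 lb·ft

P_in = √3·V·I·cosφ = 1.732 × 400 × 293 × 0.817 = 165843 W
P_out = η·P_in = 0.911 × 165843 = 151083 W
n = 948 rpm
ω = 2π×948/60 = 99.27 rad/s
τ = P_out/ω = 151083/99.27 = 1522 N·m
In lb·ft: 1522/1.356 = 1120 lb·ft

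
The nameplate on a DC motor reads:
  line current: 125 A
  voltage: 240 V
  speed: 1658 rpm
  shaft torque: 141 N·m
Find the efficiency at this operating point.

81.6 %

ω = 2π × 1658/60 = 173.6 rad/s; P_out = τω = 141 × 173.6 = 24478 W
P_in = V·I = 240 × 125 = 30000 W
η = P_out / P_in = 24478 / 30000 = 0.816 = 81.6%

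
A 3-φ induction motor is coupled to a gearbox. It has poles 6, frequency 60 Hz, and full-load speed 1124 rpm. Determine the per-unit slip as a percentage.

n_s = 120f/p = 120×60/6 = 1200 rpm
s = (n_s − n)/n_s = (1200 − 1124)/1200 = 0.0633

6.3 %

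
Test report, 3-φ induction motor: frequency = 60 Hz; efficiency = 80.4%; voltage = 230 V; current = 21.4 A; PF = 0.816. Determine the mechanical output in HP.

7.5 HP

P_in = √3·V·I·cosφ = 1.732 × 230 × 21.4 × 0.816 = 6956 W
P_out = η·P_in = 0.804 × 6956 = 5593 W
= 5593/746 = 7.5 HP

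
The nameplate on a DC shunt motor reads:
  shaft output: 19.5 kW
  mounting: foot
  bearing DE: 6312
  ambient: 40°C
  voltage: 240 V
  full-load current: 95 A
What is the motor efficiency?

P_out = 19.5 kW = 19500 W
P_in = V·I = 240 × 95 = 22800 W
η = P_out / P_in = 19500 / 22800 = 0.855 = 85.5%

85.5 %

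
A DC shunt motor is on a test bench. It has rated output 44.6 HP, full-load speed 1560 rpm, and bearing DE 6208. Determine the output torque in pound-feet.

150 lb·ft

P_out = 44.6 × 746 = 33272 W
ω = 2π × 1560/60 = 163.4 rad/s
τ = P_out/ω = 33272/163.4 = 203.6 N·m
In lb·ft: 203.6/1.356 = 150 lb·ft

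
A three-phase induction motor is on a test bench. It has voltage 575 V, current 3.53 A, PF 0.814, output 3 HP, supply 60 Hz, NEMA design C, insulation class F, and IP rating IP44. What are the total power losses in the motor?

624 W

P_in = √3·V·I·cosφ = 1.732×575×3.53×0.814 = 2862 W
P_out = 3×746 = 2238 W
Losses = P_in − P_out = 2862 − 2238 = 624 W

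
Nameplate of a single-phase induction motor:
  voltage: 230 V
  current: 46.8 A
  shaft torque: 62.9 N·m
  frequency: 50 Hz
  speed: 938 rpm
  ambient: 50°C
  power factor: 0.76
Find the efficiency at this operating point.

75.5 %

ω = 2π × 938/60 = 98.23 rad/s; P_out = τω = 62.9 × 98.23 = 6179 W
P_in = V·I·cosφ = 230 × 46.8 × 0.76 = 8181 W
η = P_out / P_in = 6179 / 8181 = 0.755 = 75.5%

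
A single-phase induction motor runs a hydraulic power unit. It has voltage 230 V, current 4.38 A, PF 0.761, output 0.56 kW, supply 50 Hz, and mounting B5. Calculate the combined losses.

207 W

P_in = V·I·cosφ = 230×4.38×0.761 = 767 W
P_out = 560 W
Losses = P_in − P_out = 767 − 560 = 207 W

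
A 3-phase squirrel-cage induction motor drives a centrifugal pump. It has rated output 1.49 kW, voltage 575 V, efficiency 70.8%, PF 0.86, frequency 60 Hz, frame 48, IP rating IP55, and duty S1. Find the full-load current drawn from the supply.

P_out = 1.49 kW = 1490 W
P_in = P_out / η = 1490 / 0.708 = 2105 W
I_L = P_in / (√3·V_L·cosφ) = 2105 / (1.732 × 575 × 0.86) = 2.46 A

2.46 A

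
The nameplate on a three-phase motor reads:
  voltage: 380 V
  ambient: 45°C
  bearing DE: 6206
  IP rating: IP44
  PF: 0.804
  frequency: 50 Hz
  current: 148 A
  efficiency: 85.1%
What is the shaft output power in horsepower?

P_in = √3·V·I·cosφ = 1.732 × 380 × 148 × 0.804 = 78316 W
P_out = η·P_in = 0.851 × 78316 = 66647 W
= 66647/746 = 89.3 HP

89.3 HP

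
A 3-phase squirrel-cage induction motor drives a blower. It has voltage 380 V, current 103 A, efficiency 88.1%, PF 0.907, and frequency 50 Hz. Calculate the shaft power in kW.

P_in = √3·V·I·cosφ = 1.732 × 380 × 103 × 0.907 = 61486 W
P_out = η·P_in = 0.881 × 61486 = 54169 W

54.2 kW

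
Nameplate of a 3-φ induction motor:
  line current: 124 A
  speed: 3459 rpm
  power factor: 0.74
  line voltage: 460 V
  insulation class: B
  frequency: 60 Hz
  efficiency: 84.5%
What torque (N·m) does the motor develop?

171 N·m

P_in = √3·V·I·cosφ = 1.732 × 460 × 124 × 0.74 = 73107 W
P_out = η·P_in = 0.845 × 73107 = 61775 W
n = 3459 rpm
ω = 2π×3459/60 = 362.2 rad/s
τ = P_out/ω = 61775/362.2 = 171 N·m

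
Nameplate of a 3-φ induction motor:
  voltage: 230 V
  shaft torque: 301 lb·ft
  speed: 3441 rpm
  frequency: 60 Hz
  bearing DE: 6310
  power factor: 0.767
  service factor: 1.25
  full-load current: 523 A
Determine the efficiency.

τ = 301 lb·ft × 1.356 = 408.2 N·m
ω = 2π × 3441/60 = 360.3 rad/s; P_out = τω = 408.2 × 360.3 = 147074 W
P_in = √3·V_L·I_L·cosφ = 1.732 × 230 × 523 × 0.767 = 159799 W
η = P_out / P_in = 147074 / 159799 = 0.920 = 92.0%

92.0 %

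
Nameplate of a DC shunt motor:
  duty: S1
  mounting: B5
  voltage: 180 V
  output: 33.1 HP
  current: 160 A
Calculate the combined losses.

P_in = V·I = 180×160 = 28800 W
P_out = 33.1×746 = 24693 W
Losses = P_in − P_out = 28800 − 24693 = 4107 W

4.11 kW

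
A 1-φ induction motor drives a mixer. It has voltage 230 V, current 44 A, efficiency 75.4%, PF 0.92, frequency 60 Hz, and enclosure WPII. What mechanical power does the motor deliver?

P_in = V·I·cosφ = 230 × 44 × 0.92 = 9310 W
P_out = η·P_in = 0.754 × 9310 = 7020 W

7.02 kW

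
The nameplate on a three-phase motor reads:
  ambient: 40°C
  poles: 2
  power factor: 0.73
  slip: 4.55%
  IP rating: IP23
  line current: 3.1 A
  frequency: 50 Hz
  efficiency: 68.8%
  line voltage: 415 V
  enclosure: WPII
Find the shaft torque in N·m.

3.73 N·m

P_in = √3·V·I·cosφ = 1.732 × 415 × 3.1 × 0.73 = 1627 W
P_out = η·P_in = 0.688 × 1627 = 1119 W
n_s = 120×50/2 = 3000 rpm; n = 3000×(1−0.0455) = 2864 rpm
ω = 2π×2864/60 = 299.9 rad/s
τ = P_out/ω = 1119/299.9 = 3.73 N·m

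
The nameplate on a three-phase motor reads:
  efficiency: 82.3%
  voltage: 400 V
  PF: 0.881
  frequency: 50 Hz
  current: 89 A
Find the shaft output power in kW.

44.7 kW

P_in = √3·V·I·cosφ = 1.732 × 400 × 89 × 0.881 = 54322 W
P_out = η·P_in = 0.823 × 54322 = 44707 W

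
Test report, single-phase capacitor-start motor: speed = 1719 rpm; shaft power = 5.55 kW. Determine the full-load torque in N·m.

30.8 N·m

ω = 2π × 1719/60 = 180 rad/s
τ = P/ω = 5550/180 = 30.8 N·m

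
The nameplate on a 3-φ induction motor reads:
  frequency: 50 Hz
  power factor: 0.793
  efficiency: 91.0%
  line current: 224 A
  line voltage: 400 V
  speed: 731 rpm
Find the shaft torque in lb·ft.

P_in = √3·V·I·cosφ = 1.732 × 400 × 224 × 0.793 = 123063 W
P_out = η·P_in = 0.91 × 123063 = 111987 W
n = 731 rpm
ω = 2π×731/60 = 76.55 rad/s
τ = P_out/ω = 111987/76.55 = 1463 N·m
In lb·ft: 1463/1.356 = 1080 lb·ft

1080 lb·ft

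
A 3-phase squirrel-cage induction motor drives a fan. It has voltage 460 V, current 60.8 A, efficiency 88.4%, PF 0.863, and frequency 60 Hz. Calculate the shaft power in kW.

P_in = √3·V·I·cosφ = 1.732 × 460 × 60.8 × 0.863 = 41804 W
P_out = η·P_in = 0.884 × 41804 = 36955 W

37 kW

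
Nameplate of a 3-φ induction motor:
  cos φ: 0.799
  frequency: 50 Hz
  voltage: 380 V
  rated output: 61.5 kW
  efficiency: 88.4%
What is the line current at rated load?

P_out = 61.5 kW = 61500 W
P_in = P_out / η = 61500 / 0.884 = 69570 W
I_L = P_in / (√3·V_L·cosφ) = 69570 / (1.732 × 380 × 0.799) = 132 A

132 A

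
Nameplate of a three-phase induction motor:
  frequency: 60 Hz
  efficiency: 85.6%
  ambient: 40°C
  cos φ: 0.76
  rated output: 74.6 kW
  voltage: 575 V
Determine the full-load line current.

P_out = 74.6 kW = 74600 W
P_in = P_out / η = 74600 / 0.856 = 87150 W
I_L = P_in / (√3·V_L·cosφ) = 87150 / (1.732 × 575 × 0.76) = 115 A

115 A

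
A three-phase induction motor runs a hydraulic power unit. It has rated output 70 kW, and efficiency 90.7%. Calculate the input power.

77.2 kW

P_out = 70000 W
P_in = P_out/η = 70000/0.907 = 77178 W = 77.2 kW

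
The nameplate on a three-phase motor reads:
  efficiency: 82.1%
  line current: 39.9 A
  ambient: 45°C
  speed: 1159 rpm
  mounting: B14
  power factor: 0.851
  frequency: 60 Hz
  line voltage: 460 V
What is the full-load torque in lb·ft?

P_in = √3·V·I·cosφ = 1.732 × 460 × 39.9 × 0.851 = 27053 W
P_out = η·P_in = 0.821 × 27053 = 22211 W
n = 1159 rpm
ω = 2π×1159/60 = 121.4 rad/s
τ = P_out/ω = 22211/121.4 = 183 N·m
In lb·ft: 183/1.356 = 135 lb·ft

135 lb·ft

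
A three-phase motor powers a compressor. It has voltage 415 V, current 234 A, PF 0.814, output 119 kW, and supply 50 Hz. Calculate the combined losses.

17.9 kW

P_in = √3·V·I·cosφ = 1.732×415×234×0.814 = 136910 W
P_out = 119000 W
Losses = P_in − P_out = 136910 − 119000 = 17910 W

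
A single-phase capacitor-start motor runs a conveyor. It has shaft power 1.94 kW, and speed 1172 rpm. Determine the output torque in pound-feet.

ω = 2π × 1172/60 = 122.7 rad/s
τ = P/ω = 1940/122.7 = 15.81 N·m
In lb·ft: 15.81/1.356 = 11.7 lb·ft

11.7 lb·ft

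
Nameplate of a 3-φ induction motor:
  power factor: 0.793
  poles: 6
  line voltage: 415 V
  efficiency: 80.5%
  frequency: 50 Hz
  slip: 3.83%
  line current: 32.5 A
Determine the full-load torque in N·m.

148 N·m

P_in = √3·V·I·cosφ = 1.732 × 415 × 32.5 × 0.793 = 18525 W
P_out = η·P_in = 0.805 × 18525 = 14913 W
n_s = 120×50/6 = 1000 rpm; n = 1000×(1−0.0383) = 962 rpm
ω = 2π×962/60 = 100.7 rad/s
τ = P_out/ω = 14913/100.7 = 148 N·m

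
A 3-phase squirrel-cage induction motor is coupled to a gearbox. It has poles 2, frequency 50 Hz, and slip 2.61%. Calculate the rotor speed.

2922 rpm

n_s = 120f/p = 120×50/2 = 3000 rpm
n = n_s(1 − s) = 3000 × (1 − 0.0261) = 2922 rpm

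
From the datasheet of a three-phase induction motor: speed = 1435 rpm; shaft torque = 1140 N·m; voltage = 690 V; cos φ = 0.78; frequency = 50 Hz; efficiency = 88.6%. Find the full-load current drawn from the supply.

ω = 2π×1435/60 = 150.3 rad/s; P_out = τω = 1140 × 150.3 = 171342 W
P_in = P_out / η = 171342 / 0.886 = 193388 W
I_L = P_in / (√3·V_L·cosφ) = 193388 / (1.732 × 690 × 0.78) = 207 A

207 A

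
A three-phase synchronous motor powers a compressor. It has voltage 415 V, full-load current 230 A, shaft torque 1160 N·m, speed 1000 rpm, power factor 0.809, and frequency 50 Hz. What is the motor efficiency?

ω = 2π × 1000/60 = 104.7 rad/s; P_out = τω = 1160 × 104.7 = 121452 W
P_in = √3·V_L·I_L·cosφ = 1.732 × 415 × 230 × 0.809 = 133743 W
η = P_out / P_in = 121452 / 133743 = 0.908 = 90.8%

90.8 %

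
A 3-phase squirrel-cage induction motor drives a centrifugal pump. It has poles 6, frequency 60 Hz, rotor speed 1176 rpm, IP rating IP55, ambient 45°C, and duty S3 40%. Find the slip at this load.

n_s = 120f/p = 120×60/6 = 1200 rpm
s = (n_s − n)/n_s = (1200 − 1176)/1200 = 0.0200

2.00 %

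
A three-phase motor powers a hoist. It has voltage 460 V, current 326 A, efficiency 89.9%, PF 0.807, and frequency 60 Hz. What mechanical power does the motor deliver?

188 kW

P_in = √3·V·I·cosφ = 1.732 × 460 × 326 × 0.807 = 209603 W
P_out = η·P_in = 0.899 × 209603 = 188433 W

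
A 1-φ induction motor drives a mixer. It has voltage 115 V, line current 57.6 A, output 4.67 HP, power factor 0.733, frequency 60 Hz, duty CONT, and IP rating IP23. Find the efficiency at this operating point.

P_out = 4.67 × 746 = 3484 W
P_in = V·I·cosφ = 115 × 57.6 × 0.733 = 4855 W
η = P_out / P_in = 3484 / 4855 = 0.718 = 71.8%

71.8 %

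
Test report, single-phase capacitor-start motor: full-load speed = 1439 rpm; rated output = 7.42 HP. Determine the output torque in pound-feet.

P_out = 7.42 × 746 = 5535 W
ω = 2π × 1439/60 = 150.7 rad/s
τ = P_out/ω = 5535/150.7 = 36.73 N·m
In lb·ft: 36.73/1.356 = 27.1 lb·ft

27.1 lb·ft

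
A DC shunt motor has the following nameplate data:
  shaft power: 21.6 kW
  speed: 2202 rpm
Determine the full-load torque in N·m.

93.7 N·m

ω = 2π × 2202/60 = 230.6 rad/s
τ = P/ω = 21600/230.6 = 93.7 N·m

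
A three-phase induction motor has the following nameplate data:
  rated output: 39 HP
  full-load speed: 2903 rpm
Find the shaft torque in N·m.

P_out = 39 × 746 = 29094 W
ω = 2π × 2903/60 = 304 rad/s
τ = P_out/ω = 29094/304 = 95.7 N·m

95.7 N·m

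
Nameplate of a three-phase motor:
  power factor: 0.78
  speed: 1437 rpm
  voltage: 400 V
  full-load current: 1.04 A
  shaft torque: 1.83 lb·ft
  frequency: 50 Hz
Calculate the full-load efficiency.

66.4 %

τ = 1.83 lb·ft × 1.356 = 2.481 N·m
ω = 2π × 1437/60 = 150.5 rad/s; P_out = τω = 2.481 × 150.5 = 373 W
P_in = √3·V_L·I_L·cosφ = 1.732 × 400 × 1.04 × 0.78 = 562 W
η = P_out / P_in = 373 / 562 = 0.664 = 66.4%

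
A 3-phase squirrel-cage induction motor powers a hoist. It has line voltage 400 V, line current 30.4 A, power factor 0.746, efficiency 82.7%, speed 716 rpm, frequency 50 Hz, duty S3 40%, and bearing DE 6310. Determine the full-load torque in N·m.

P_in = √3·V·I·cosφ = 1.732 × 400 × 30.4 × 0.746 = 15712 W
P_out = η·P_in = 0.827 × 15712 = 12994 W
n = 716 rpm
ω = 2π×716/60 = 74.98 rad/s
τ = P_out/ω = 12994/74.98 = 173 N·m

173 N·m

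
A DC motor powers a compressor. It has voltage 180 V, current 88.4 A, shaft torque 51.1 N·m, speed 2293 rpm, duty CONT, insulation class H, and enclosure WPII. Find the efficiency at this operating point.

ω = 2π × 2293/60 = 240.1 rad/s; P_out = τω = 51.1 × 240.1 = 12269 W
P_in = V·I = 180 × 88.4 = 15912 W
η = P_out / P_in = 12269 / 15912 = 0.771 = 77.1%

77.1 %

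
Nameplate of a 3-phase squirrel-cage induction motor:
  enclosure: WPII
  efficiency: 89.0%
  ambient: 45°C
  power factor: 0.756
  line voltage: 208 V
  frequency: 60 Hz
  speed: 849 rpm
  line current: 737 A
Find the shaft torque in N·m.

P_in = √3·V·I·cosφ = 1.732 × 208 × 737 × 0.756 = 200725 W
P_out = η·P_in = 0.89 × 200725 = 178645 W
n = 849 rpm
ω = 2π×849/60 = 88.91 rad/s
τ = P_out/ω = 178645/88.91 = 2010 N·m

2010 N·m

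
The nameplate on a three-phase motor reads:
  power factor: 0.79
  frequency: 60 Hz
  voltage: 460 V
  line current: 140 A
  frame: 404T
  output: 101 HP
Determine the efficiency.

85.5 %

P_out = 101 × 746 = 75346 W
P_in = √3·V_L·I_L·cosφ = 1.732 × 460 × 140 × 0.79 = 88117 W
η = P_out / P_in = 75346 / 88117 = 0.855 = 85.5%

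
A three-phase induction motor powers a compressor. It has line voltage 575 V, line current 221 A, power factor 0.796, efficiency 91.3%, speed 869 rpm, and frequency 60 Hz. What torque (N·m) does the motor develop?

1760 N·m

P_in = √3·V·I·cosφ = 1.732 × 575 × 221 × 0.796 = 175195 W
P_out = η·P_in = 0.913 × 175195 = 159953 W
n = 869 rpm
ω = 2π×869/60 = 91 rad/s
τ = P_out/ω = 159953/91 = 1760 N·m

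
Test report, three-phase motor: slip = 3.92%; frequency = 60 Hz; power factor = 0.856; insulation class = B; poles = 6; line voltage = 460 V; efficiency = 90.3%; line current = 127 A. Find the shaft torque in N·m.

P_in = √3·V·I·cosφ = 1.732 × 460 × 127 × 0.856 = 86613 W
P_out = η·P_in = 0.903 × 86613 = 78212 W
n_s = 120×60/6 = 1200 rpm; n = 1200×(1−0.0392) = 1153 rpm
ω = 2π×1153/60 = 120.7 rad/s
τ = P_out/ω = 78212/120.7 = 648 N·m

648 N·m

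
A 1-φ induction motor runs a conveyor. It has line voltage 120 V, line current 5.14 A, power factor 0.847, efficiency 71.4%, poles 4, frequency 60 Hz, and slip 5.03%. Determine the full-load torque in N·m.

P_in = V·I·cosφ = 120 × 5.14 × 0.847 = 522 W
P_out = η·P_in = 0.714 × 522 = 373 W
n_s = 120×60/4 = 1800 rpm; n = 1800×(1−0.0503) = 1709 rpm
ω = 2π×1709/60 = 179 rad/s
τ = P_out/ω = 373/179 = 2.08 N·m

2.08 N·m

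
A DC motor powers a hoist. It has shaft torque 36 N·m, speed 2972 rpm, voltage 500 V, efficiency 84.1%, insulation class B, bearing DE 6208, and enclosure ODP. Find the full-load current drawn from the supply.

26.6 A

ω = 2π×2972/60 = 311.2 rad/s; P_out = τω = 36 × 311.2 = 11203 W
P_in = P_out / η = 11203 / 0.841 = 13321 W
I = P_in / V = 13321 / 500 = 26.6 A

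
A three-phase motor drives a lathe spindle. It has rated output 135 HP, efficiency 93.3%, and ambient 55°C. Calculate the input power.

108 kW

P_out = 135 × 746 = 100710 W
P_in = P_out/η = 100710/0.933 = 107942 W = 108 kW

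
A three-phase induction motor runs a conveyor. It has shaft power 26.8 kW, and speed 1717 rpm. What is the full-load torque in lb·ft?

110 lb·ft

ω = 2π × 1717/60 = 179.8 rad/s
τ = P/ω = 26800/179.8 = 149.1 N·m
In lb·ft: 149.1/1.356 = 110 lb·ft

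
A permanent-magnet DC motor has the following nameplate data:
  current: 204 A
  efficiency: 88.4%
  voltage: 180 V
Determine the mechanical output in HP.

43.5 HP

P_in = V·I = 180 × 204 = 36720 W
P_out = η·P_in = 0.884 × 36720 = 32460 W
= 32460/746 = 43.5 HP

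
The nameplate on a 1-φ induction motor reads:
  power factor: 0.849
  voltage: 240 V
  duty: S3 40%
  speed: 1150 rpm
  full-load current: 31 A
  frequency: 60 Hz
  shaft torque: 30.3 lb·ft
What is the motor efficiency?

78.3 %

τ = 30.3 lb·ft × 1.356 = 41.09 N·m
ω = 2π × 1150/60 = 120.4 rad/s; P_out = τω = 41.09 × 120.4 = 4947 W
P_in = V·I·cosφ = 240 × 31 × 0.849 = 6317 W
η = P_out / P_in = 4947 / 6317 = 0.783 = 78.3%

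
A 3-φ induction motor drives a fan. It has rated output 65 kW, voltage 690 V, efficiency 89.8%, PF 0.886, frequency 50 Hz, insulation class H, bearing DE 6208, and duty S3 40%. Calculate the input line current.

P_out = 65 kW = 65000 W
P_in = P_out / η = 65000 / 0.898 = 72383 W
I_L = P_in / (√3·V_L·cosφ) = 72383 / (1.732 × 690 × 0.886) = 68.4 A

68.4 A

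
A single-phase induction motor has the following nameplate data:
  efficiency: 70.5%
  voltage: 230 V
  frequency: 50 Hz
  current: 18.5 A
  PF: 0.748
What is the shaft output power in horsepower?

P_in = V·I·cosφ = 230 × 18.5 × 0.748 = 3183 W
P_out = η·P_in = 0.705 × 3183 = 2244 W
= 2244/746 = 3.01 HP

3.01 HP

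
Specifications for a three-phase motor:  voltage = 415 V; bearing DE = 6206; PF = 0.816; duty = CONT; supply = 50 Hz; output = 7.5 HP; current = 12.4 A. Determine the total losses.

1680 W

P_in = √3·V·I·cosφ = 1.732×415×12.4×0.816 = 7273 W
P_out = 7.5×746 = 5595 W
Losses = P_in − P_out = 7273 − 5595 = 1678 W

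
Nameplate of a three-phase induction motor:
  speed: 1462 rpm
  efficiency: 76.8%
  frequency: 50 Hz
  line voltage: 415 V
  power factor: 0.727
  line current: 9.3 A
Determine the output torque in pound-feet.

P_in = √3·V·I·cosφ = 1.732 × 415 × 9.3 × 0.727 = 4860 W
P_out = η·P_in = 0.768 × 4860 = 3732 W
n = 1462 rpm
ω = 2π×1462/60 = 153.1 rad/s
τ = P_out/ω = 3732/153.1 = 24.38 N·m
In lb·ft: 24.38/1.356 = 18 lb·ft

18 lb·ft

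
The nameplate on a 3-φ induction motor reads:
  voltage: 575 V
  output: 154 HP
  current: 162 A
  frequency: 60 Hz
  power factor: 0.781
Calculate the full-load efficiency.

91.2 %

P_out = 154 × 746 = 114884 W
P_in = √3·V_L·I_L·cosφ = 1.732 × 575 × 162 × 0.781 = 126003 W
η = P_out / P_in = 114884 / 126003 = 0.912 = 91.2%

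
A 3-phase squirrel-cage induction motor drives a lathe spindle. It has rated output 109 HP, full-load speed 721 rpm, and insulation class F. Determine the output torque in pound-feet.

P_out = 109 × 746 = 81314 W
ω = 2π × 721/60 = 75.5 rad/s
τ = P_out/ω = 81314/75.5 = 1077 N·m
In lb·ft: 1077/1.356 = 794 lb·ft

794 lb·ft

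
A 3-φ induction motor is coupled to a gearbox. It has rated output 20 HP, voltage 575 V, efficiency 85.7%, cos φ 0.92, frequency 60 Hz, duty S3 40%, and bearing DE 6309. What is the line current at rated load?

19 A

P_out = 20 × 746 = 14920 W
P_in = P_out / η = 14920 / 0.857 = 17410 W
I_L = P_in / (√3·V_L·cosφ) = 17410 / (1.732 × 575 × 0.92) = 19 A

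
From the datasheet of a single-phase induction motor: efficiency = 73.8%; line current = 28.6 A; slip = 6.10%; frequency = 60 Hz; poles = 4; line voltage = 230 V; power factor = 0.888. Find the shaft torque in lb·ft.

P_in = V·I·cosφ = 230 × 28.6 × 0.888 = 5841 W
P_out = η·P_in = 0.738 × 5841 = 4311 W
n_s = 120×60/4 = 1800 rpm; n = 1800×(1−0.061) = 1690 rpm
ω = 2π×1690/60 = 177 rad/s
τ = P_out/ω = 4311/177 = 24.36 N·m
In lb·ft: 24.36/1.356 = 18 lb·ft

18 lb·ft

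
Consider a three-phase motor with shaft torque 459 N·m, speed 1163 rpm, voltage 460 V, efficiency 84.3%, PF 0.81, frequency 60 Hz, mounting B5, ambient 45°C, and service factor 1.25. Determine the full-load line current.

ω = 2π×1163/60 = 121.8 rad/s; P_out = τω = 459 × 121.8 = 55906 W
P_in = P_out / η = 55906 / 0.843 = 66318 W
I_L = P_in / (√3·V_L·cosφ) = 66318 / (1.732 × 460 × 0.81) = 103 A

103 A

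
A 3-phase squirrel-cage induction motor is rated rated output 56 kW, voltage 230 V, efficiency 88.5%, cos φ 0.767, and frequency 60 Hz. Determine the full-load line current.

207 A

P_out = 56 kW = 56000 W
P_in = P_out / η = 56000 / 0.885 = 63277 W
I_L = P_in / (√3·V_L·cosφ) = 63277 / (1.732 × 230 × 0.767) = 207 A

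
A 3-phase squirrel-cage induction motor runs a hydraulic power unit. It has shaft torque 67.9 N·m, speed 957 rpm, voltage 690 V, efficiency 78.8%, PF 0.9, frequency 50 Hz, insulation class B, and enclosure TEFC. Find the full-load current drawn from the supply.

8.03 A

ω = 2π×957/60 = 100.2 rad/s; P_out = τω = 67.9 × 100.2 = 6804 W
P_in = P_out / η = 6804 / 0.788 = 8635 W
I_L = P_in / (√3·V_L·cosφ) = 8635 / (1.732 × 690 × 0.9) = 8.03 A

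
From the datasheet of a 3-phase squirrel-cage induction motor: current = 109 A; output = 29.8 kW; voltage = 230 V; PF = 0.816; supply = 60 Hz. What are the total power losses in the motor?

P_in = √3·V·I·cosφ = 1.732×230×109×0.816 = 35432 W
P_out = 29800 W
Losses = P_in − P_out = 35432 − 29800 = 5632 W

5630 W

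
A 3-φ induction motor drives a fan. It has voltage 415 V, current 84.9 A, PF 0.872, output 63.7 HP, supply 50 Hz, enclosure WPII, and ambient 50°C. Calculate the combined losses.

5690 W

P_in = √3·V·I·cosφ = 1.732×415×84.9×0.872 = 53213 W
P_out = 63.7×746 = 47520 W
Losses = P_in − P_out = 53213 − 47520 = 5693 W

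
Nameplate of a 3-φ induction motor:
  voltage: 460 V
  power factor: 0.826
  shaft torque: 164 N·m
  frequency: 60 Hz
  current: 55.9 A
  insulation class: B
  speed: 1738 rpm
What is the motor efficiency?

ω = 2π × 1738/60 = 182 rad/s; P_out = τω = 164 × 182 = 29848 W
P_in = √3·V_L·I_L·cosφ = 1.732 × 460 × 55.9 × 0.826 = 36787 W
η = P_out / P_in = 29848 / 36787 = 0.811 = 81.1%

81.1 %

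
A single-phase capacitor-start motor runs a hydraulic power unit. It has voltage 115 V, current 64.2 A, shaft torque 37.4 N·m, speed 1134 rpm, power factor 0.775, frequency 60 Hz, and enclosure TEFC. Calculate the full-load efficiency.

77.6 %

ω = 2π × 1134/60 = 118.8 rad/s; P_out = τω = 37.4 × 118.8 = 4443 W
P_in = V·I·cosφ = 115 × 64.2 × 0.775 = 5722 W
η = P_out / P_in = 4443 / 5722 = 0.776 = 77.6%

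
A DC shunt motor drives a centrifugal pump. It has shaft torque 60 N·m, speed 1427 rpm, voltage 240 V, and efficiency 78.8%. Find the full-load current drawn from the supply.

ω = 2π×1427/60 = 149.4 rad/s; P_out = τω = 60 × 149.4 = 8964 W
P_in = P_out / η = 8964 / 0.788 = 11376 W
I = P_in / V = 11376 / 240 = 47.4 A

47.4 A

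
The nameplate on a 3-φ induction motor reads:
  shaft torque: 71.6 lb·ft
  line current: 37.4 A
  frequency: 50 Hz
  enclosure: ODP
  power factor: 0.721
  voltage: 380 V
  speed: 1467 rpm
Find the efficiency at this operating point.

84.0 %

τ = 71.6 lb·ft × 1.356 = 97.09 N·m
ω = 2π × 1467/60 = 153.6 rad/s; P_out = τω = 97.09 × 153.6 = 14913 W
P_in = √3·V_L·I_L·cosφ = 1.732 × 380 × 37.4 × 0.721 = 17748 W
η = P_out / P_in = 14913 / 17748 = 0.840 = 84.0%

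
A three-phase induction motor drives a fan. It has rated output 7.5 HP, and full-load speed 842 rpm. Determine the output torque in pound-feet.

P_out = 7.5 × 746 = 5595 W
ω = 2π × 842/60 = 88.17 rad/s
τ = P_out/ω = 5595/88.17 = 63.46 N·m
In lb·ft: 63.46/1.356 = 46.8 lb·ft

46.8 lb·ft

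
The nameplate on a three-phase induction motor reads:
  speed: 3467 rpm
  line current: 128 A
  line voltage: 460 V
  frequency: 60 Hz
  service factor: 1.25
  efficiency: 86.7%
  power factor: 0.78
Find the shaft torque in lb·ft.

P_in = √3·V·I·cosφ = 1.732 × 460 × 128 × 0.78 = 79545 W
P_out = η·P_in = 0.867 × 79545 = 68966 W
n = 3467 rpm
ω = 2π×3467/60 = 363.1 rad/s
τ = P_out/ω = 68966/363.1 = 189.9 N·m
In lb·ft: 189.9/1.356 = 140 lb·ft

140 lb·ft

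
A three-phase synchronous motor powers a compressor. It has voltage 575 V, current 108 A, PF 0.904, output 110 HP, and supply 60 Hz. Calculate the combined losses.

P_in = √3·V·I·cosφ = 1.732×575×108×0.904 = 97232 W
P_out = 110×746 = 82060 W
Losses = P_in − P_out = 97232 − 82060 = 15172 W

15.2 kW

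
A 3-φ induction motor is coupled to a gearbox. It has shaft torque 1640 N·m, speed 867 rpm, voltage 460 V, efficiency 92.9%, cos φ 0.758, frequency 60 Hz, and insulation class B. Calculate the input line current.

ω = 2π×867/60 = 90.79 rad/s; P_out = τω = 1640 × 90.79 = 148896 W
P_in = P_out / η = 148896 / 0.929 = 160276 W
I_L = P_in / (√3·V_L·cosφ) = 160276 / (1.732 × 460 × 0.758) = 265 A

265 A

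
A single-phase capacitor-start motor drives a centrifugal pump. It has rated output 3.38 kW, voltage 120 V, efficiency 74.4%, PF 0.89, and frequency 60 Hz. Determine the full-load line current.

P_out = 3.38 kW = 3380 W
P_in = P_out / η = 3380 / 0.744 = 4543 W
I = P_in / (V·cosφ) = 4543 / (120 × 0.89) = 42.5 A

42.5 A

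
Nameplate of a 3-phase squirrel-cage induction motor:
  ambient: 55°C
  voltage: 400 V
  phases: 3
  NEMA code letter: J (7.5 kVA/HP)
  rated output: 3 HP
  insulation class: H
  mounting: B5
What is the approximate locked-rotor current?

32.5 A

S_LR = 7.5 × 3 = 22.5 kVA
I_LR = S_LR/(√3·V_L) = 22500/(1.732×400) = 32.5 A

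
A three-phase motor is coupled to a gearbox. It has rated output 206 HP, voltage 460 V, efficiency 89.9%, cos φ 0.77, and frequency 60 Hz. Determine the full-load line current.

279 A

P_out = 206 × 746 = 153676 W
P_in = P_out / η = 153676 / 0.899 = 170941 W
I_L = P_in / (√3·V_L·cosφ) = 170941 / (1.732 × 460 × 0.77) = 279 A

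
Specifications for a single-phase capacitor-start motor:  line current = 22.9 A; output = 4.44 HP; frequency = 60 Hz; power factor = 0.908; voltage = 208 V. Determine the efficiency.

76.6 %

P_out = 4.44 × 746 = 3312 W
P_in = V·I·cosφ = 208 × 22.9 × 0.908 = 4325 W
η = P_out / P_in = 3312 / 4325 = 0.766 = 76.6%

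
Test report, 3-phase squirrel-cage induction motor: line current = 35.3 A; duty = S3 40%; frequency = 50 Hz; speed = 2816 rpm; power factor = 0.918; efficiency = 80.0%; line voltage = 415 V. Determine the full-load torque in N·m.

63.2 N·m

P_in = √3·V·I·cosφ = 1.732 × 415 × 35.3 × 0.918 = 23292 W
P_out = η·P_in = 0.8 × 23292 = 18634 W
n = 2816 rpm
ω = 2π×2816/60 = 294.9 rad/s
τ = P_out/ω = 18634/294.9 = 63.2 N·m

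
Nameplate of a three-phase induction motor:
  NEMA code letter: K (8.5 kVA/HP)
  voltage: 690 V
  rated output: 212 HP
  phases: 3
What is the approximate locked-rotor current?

1510 A

S_LR = 8.5 × 212 = 1802 kVA
I_LR = S_LR/(√3·V_L) = 1802000/(1.732×690) = 1510 A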